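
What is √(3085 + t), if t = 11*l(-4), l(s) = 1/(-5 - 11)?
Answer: √49349/4 ≈ 55.537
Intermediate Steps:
l(s) = -1/16 (l(s) = 1/(-16) = -1/16)
t = -11/16 (t = 11*(-1/16) = -11/16 ≈ -0.68750)
√(3085 + t) = √(3085 - 11/16) = √(49349/16) = √49349/4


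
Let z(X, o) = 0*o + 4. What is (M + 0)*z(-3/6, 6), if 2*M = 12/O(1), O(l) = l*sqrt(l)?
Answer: 24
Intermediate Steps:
z(X, o) = 4 (z(X, o) = 0 + 4 = 4)
O(l) = l**(3/2)
M = 6 (M = (12/(1**(3/2)))/2 = (12/1)/2 = (12*1)/2 = (1/2)*12 = 6)
(M + 0)*z(-3/6, 6) = (6 + 0)*4 = 6*4 = 24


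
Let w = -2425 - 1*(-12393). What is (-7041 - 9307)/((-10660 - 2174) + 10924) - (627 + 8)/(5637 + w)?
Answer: 25389769/2980555 ≈ 8.5185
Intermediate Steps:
w = 9968 (w = -2425 + 12393 = 9968)
(-7041 - 9307)/((-10660 - 2174) + 10924) - (627 + 8)/(5637 + w) = (-7041 - 9307)/((-10660 - 2174) + 10924) - (627 + 8)/(5637 + 9968) = -16348/(-12834 + 10924) - 635/15605 = -16348/(-1910) - 635/15605 = -16348*(-1/1910) - 1*127/3121 = 8174/955 - 127/3121 = 25389769/2980555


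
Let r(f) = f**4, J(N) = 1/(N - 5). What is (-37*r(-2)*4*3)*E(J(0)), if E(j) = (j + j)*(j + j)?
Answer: -28416/25 ≈ -1136.6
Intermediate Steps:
J(N) = 1/(-5 + N)
E(j) = 4*j**2 (E(j) = (2*j)*(2*j) = 4*j**2)
(-37*r(-2)*4*3)*E(J(0)) = (-37*(-2)**4*4*3)*(4*(1/(-5 + 0))**2) = (-37*16*4*3)*(4*(1/(-5))**2) = (-2368*3)*(4*(-1/5)**2) = (-37*192)*(4*(1/25)) = -7104*4/25 = -28416/25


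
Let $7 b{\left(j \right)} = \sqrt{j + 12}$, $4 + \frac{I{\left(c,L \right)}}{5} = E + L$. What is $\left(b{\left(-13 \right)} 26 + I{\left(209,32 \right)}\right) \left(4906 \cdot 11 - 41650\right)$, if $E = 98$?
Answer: $7759080 + \frac{320216 i}{7} \approx 7.7591 \cdot 10^{6} + 45745.0 i$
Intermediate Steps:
$I{\left(c,L \right)} = 470 + 5 L$ ($I{\left(c,L \right)} = -20 + 5 \left(98 + L\right) = -20 + \left(490 + 5 L\right) = 470 + 5 L$)
$b{\left(j \right)} = \frac{\sqrt{12 + j}}{7}$ ($b{\left(j \right)} = \frac{\sqrt{j + 12}}{7} = \frac{\sqrt{12 + j}}{7}$)
$\left(b{\left(-13 \right)} 26 + I{\left(209,32 \right)}\right) \left(4906 \cdot 11 - 41650\right) = \left(\frac{\sqrt{12 - 13}}{7} \cdot 26 + \left(470 + 5 \cdot 32\right)\right) \left(4906 \cdot 11 - 41650\right) = \left(\frac{\sqrt{-1}}{7} \cdot 26 + \left(470 + 160\right)\right) \left(53966 - 41650\right) = \left(\frac{i}{7} \cdot 26 + 630\right) 12316 = \left(\frac{26 i}{7} + 630\right) 12316 = \left(630 + \frac{26 i}{7}\right) 12316 = 7759080 + \frac{320216 i}{7}$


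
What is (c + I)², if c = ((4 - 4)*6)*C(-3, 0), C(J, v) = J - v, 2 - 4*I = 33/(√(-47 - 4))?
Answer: -295/272 + 11*I*√51/68 ≈ -1.0846 + 1.1552*I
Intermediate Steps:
I = ½ + 11*I*√51/68 (I = ½ - 33/(4*(√(-47 - 4))) = ½ - 33/(4*(√(-51))) = ½ - 33/(4*(I*√51)) = ½ - 33*(-I*√51/51)/4 = ½ - (-11)*I*√51/68 = ½ + 11*I*√51/68 ≈ 0.5 + 1.1552*I)
c = 0 (c = ((4 - 4)*6)*(-3 - 1*0) = (0*6)*(-3 + 0) = 0*(-3) = 0)
(c + I)² = (0 + (½ + 11*I*√51/68))² = (½ + 11*I*√51/68)²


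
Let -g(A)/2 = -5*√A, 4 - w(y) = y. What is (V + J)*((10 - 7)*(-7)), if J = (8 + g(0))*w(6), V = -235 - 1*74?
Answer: 6825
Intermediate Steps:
w(y) = 4 - y
V = -309 (V = -235 - 74 = -309)
g(A) = 10*√A (g(A) = -(-10)*√A = 10*√A)
J = -16 (J = (8 + 10*√0)*(4 - 1*6) = (8 + 10*0)*(4 - 6) = (8 + 0)*(-2) = 8*(-2) = -16)
(V + J)*((10 - 7)*(-7)) = (-309 - 16)*((10 - 7)*(-7)) = -975*(-7) = -325*(-21) = 6825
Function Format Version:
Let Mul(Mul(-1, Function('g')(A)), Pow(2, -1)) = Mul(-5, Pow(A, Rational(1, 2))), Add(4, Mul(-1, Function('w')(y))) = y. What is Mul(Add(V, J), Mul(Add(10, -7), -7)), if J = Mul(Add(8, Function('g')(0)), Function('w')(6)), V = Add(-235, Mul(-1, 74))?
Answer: 6825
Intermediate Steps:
Function('w')(y) = Add(4, Mul(-1, y))
V = -309 (V = Add(-235, -74) = -309)
Function('g')(A) = Mul(10, Pow(A, Rational(1, 2))) (Function('g')(A) = Mul(-2, Mul(-5, Pow(A, Rational(1, 2)))) = Mul(10, Pow(A, Rational(1, 2))))
J = -16 (J = Mul(Add(8, Mul(10, Pow(0, Rational(1, 2)))), Add(4, Mul(-1, 6))) = Mul(Add(8, Mul(10, 0)), Add(4, -6)) = Mul(Add(8, 0), -2) = Mul(8, -2) = -16)
Mul(Add(V, J), Mul(Add(10, -7), -7)) = Mul(Add(-309, -16), Mul(Add(10, -7), -7)) = Mul(-325, Mul(3, -7)) = Mul(-325, -21) = 6825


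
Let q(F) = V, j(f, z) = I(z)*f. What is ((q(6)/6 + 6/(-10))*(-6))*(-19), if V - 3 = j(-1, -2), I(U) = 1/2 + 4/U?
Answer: 171/10 ≈ 17.100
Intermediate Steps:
I(U) = ½ + 4/U (I(U) = 1*(½) + 4/U = ½ + 4/U)
j(f, z) = f*(8 + z)/(2*z) (j(f, z) = ((8 + z)/(2*z))*f = f*(8 + z)/(2*z))
V = 9/2 (V = 3 + (½)*(-1)*(8 - 2)/(-2) = 3 + (½)*(-1)*(-½)*6 = 3 + 3/2 = 9/2 ≈ 4.5000)
q(F) = 9/2
((q(6)/6 + 6/(-10))*(-6))*(-19) = (((9/2)/6 + 6/(-10))*(-6))*(-19) = (((9/2)*(⅙) + 6*(-⅒))*(-6))*(-19) = ((¾ - ⅗)*(-6))*(-19) = ((3/20)*(-6))*(-19) = -9/10*(-19) = 171/10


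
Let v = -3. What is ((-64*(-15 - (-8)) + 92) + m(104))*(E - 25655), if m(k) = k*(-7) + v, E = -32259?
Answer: 11061574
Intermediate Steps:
m(k) = -3 - 7*k (m(k) = k*(-7) - 3 = -7*k - 3 = -3 - 7*k)
((-64*(-15 - (-8)) + 92) + m(104))*(E - 25655) = ((-64*(-15 - (-8)) + 92) + (-3 - 7*104))*(-32259 - 25655) = ((-64*(-15 - 1*(-8)) + 92) + (-3 - 728))*(-57914) = ((-64*(-15 + 8) + 92) - 731)*(-57914) = ((-64*(-7) + 92) - 731)*(-57914) = ((448 + 92) - 731)*(-57914) = (540 - 731)*(-57914) = -191*(-57914) = 11061574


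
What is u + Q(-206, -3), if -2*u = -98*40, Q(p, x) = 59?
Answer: 2019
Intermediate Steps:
u = 1960 (u = -(-49)*40 = -½*(-3920) = 1960)
u + Q(-206, -3) = 1960 + 59 = 2019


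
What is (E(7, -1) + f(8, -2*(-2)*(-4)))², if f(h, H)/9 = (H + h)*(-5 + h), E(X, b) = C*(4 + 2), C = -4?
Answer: 57600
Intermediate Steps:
E(X, b) = -24 (E(X, b) = -4*(4 + 2) = -4*6 = -24)
f(h, H) = 9*(-5 + h)*(H + h) (f(h, H) = 9*((H + h)*(-5 + h)) = 9*((-5 + h)*(H + h)) = 9*(-5 + h)*(H + h))
(E(7, -1) + f(8, -2*(-2)*(-4)))² = (-24 + (-45*(-2*(-2))*(-4) - 45*8 + 9*8² + 9*(-2*(-2)*(-4))*8))² = (-24 + (-180*(-4) - 360 + 9*64 + 9*(4*(-4))*8))² = (-24 + (-45*(-16) - 360 + 576 + 9*(-16)*8))² = (-24 + (720 - 360 + 576 - 1152))² = (-24 - 216)² = (-240)² = 57600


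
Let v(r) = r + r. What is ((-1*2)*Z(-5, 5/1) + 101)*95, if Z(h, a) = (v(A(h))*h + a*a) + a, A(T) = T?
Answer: -5605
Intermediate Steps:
v(r) = 2*r
Z(h, a) = a + a**2 + 2*h**2 (Z(h, a) = ((2*h)*h + a*a) + a = (2*h**2 + a**2) + a = (a**2 + 2*h**2) + a = a + a**2 + 2*h**2)
((-1*2)*Z(-5, 5/1) + 101)*95 = ((-1*2)*(5/1 + (5/1)**2 + 2*(-5)**2) + 101)*95 = (-2*(5*1 + (5*1)**2 + 2*25) + 101)*95 = (-2*(5 + 5**2 + 50) + 101)*95 = (-2*(5 + 25 + 50) + 101)*95 = (-2*80 + 101)*95 = (-160 + 101)*95 = -59*95 = -5605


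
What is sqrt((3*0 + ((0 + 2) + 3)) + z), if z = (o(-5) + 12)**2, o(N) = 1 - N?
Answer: sqrt(329) ≈ 18.138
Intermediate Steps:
z = 324 (z = ((1 - 1*(-5)) + 12)**2 = ((1 + 5) + 12)**2 = (6 + 12)**2 = 18**2 = 324)
sqrt((3*0 + ((0 + 2) + 3)) + z) = sqrt((3*0 + ((0 + 2) + 3)) + 324) = sqrt((0 + (2 + 3)) + 324) = sqrt((0 + 5) + 324) = sqrt(5 + 324) = sqrt(329)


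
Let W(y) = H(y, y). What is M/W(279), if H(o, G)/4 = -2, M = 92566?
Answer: -46283/4 ≈ -11571.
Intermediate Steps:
H(o, G) = -8 (H(o, G) = 4*(-2) = -8)
W(y) = -8
M/W(279) = 92566/(-8) = 92566*(-⅛) = -46283/4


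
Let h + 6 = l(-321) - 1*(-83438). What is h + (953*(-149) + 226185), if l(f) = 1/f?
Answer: 53806019/321 ≈ 1.6762e+5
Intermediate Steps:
h = 26781671/321 (h = -6 + (1/(-321) - 1*(-83438)) = -6 + (-1/321 + 83438) = -6 + 26783597/321 = 26781671/321 ≈ 83432.)
h + (953*(-149) + 226185) = 26781671/321 + (953*(-149) + 226185) = 26781671/321 + (-141997 + 226185) = 26781671/321 + 84188 = 53806019/321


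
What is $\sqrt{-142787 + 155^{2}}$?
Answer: $i \sqrt{118762} \approx 344.62 i$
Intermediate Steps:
$\sqrt{-142787 + 155^{2}} = \sqrt{-142787 + 24025} = \sqrt{-118762} = i \sqrt{118762}$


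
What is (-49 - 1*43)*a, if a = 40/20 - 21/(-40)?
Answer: -2323/10 ≈ -232.30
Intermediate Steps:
a = 101/40 (a = 40*(1/20) - 21*(-1/40) = 2 + 21/40 = 101/40 ≈ 2.5250)
(-49 - 1*43)*a = (-49 - 1*43)*(101/40) = (-49 - 43)*(101/40) = -92*101/40 = -2323/10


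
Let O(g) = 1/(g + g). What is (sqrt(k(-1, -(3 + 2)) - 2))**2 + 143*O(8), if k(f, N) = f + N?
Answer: 15/16 ≈ 0.93750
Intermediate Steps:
k(f, N) = N + f
O(g) = 1/(2*g)
(sqrt(k(-1, -(3 + 2)) - 2))**2 + 143*O(8) = (sqrt((-(3 + 2) - 1) - 2))**2 + 143*((1/2)/8) = (sqrt((-1*5 - 1) - 2))**2 + 143*((1/2)*(1/8)) = (sqrt((-5 - 1) - 2))**2 + 143*(1/16) = (sqrt(-6 - 2))**2 + 143/16 = (sqrt(-8))**2 + 143/16 = (2*I*sqrt(2))**2 + 143/16 = -8 + 143/16 = 15/16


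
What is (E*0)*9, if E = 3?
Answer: 0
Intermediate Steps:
(E*0)*9 = (3*0)*9 = 0*9 = 0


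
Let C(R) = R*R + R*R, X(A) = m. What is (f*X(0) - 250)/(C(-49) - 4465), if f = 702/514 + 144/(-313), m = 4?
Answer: -19818830/27108617 ≈ -0.73109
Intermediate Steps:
X(A) = 4
f = 72855/80441 (f = 702*(1/514) + 144*(-1/313) = 351/257 - 144/313 = 72855/80441 ≈ 0.90569)
C(R) = 2*R² (C(R) = R² + R² = 2*R²)
(f*X(0) - 250)/(C(-49) - 4465) = ((72855/80441)*4 - 250)/(2*(-49)² - 4465) = (291420/80441 - 250)/(2*2401 - 4465) = -19818830/(80441*(4802 - 4465)) = -19818830/80441/337 = -19818830/80441*1/337 = -19818830/27108617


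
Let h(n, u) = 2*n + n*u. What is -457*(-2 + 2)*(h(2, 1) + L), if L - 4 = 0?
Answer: 0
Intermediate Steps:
L = 4 (L = 4 + 0 = 4)
-457*(-2 + 2)*(h(2, 1) + L) = -457*(-2 + 2)*(2*(2 + 1) + 4) = -0*(2*3 + 4) = -0*(6 + 4) = -0*10 = -457*0 = 0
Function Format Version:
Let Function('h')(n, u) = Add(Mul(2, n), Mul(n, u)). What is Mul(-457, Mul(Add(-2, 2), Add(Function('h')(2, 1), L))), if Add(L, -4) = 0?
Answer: 0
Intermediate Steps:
L = 4 (L = Add(4, 0) = 4)
Mul(-457, Mul(Add(-2, 2), Add(Function('h')(2, 1), L))) = Mul(-457, Mul(Add(-2, 2), Add(Mul(2, Add(2, 1)), 4))) = Mul(-457, Mul(0, Add(Mul(2, 3), 4))) = Mul(-457, Mul(0, Add(6, 4))) = Mul(-457, Mul(0, 10)) = Mul(-457, 0) = 0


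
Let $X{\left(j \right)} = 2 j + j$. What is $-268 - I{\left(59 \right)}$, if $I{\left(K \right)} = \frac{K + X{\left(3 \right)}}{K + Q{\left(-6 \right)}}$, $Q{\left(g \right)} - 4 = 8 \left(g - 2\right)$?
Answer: $-200$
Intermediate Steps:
$Q{\left(g \right)} = -12 + 8 g$ ($Q{\left(g \right)} = 4 + 8 \left(g - 2\right) = 4 + 8 \left(-2 + g\right) = 4 + \left(-16 + 8 g\right) = -12 + 8 g$)
$X{\left(j \right)} = 3 j$
$I{\left(K \right)} = \frac{9 + K}{-60 + K}$ ($I{\left(K \right)} = \frac{K + 3 \cdot 3}{K + \left(-12 + 8 \left(-6\right)\right)} = \frac{K + 9}{K - 60} = \frac{9 + K}{K - 60} = \frac{9 + K}{-60 + K}$)
$-268 - I{\left(59 \right)} = -268 - \frac{9 + 59}{-60 + 59} = -268 - \frac{1}{-1} \cdot 68 = -268 - \left(-1\right) 68 = -268 - -68 = -268 + 68 = -200$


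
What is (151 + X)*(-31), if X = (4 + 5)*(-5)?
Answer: -3286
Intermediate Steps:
X = -45 (X = 9*(-5) = -45)
(151 + X)*(-31) = (151 - 45)*(-31) = 106*(-31) = -3286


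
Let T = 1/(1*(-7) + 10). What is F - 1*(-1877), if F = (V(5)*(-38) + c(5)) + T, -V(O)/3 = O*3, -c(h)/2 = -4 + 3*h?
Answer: 10696/3 ≈ 3565.3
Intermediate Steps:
c(h) = 8 - 6*h (c(h) = -2*(-4 + 3*h) = 8 - 6*h)
T = ⅓ (T = 1/(-7 + 10) = 1/3 = ⅓ ≈ 0.33333)
V(O) = -9*O (V(O) = -3*O*3 = -9*O)
F = 5065/3 (F = (-9*5*(-38) + (8 - 6*5)) + ⅓ = (-45*(-38) + (8 - 30)) + ⅓ = (1710 - 22) + ⅓ = 1688 + ⅓ = 5065/3 ≈ 1688.3)
F - 1*(-1877) = 5065/3 - 1*(-1877) = 5065/3 + 1877 = 10696/3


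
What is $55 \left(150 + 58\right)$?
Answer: $11440$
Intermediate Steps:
$55 \left(150 + 58\right) = 55 \cdot 208 = 11440$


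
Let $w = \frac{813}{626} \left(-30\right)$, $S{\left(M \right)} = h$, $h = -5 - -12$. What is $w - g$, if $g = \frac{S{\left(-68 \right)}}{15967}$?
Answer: $- \frac{27817108}{713953} \approx -38.962$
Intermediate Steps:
$h = 7$ ($h = -5 + 12 = 7$)
$S{\left(M \right)} = 7$
$g = \frac{1}{2281}$ ($g = \frac{7}{15967} = 7 \cdot \frac{1}{15967} = \frac{1}{2281} \approx 0.0004384$)
$w = - \frac{12195}{313}$ ($w = 813 \cdot \frac{1}{626} \left(-30\right) = \frac{813}{626} \left(-30\right) = - \frac{12195}{313} \approx -38.962$)
$w - g = - \frac{12195}{313} - \frac{1}{2281} = - \frac{27817108}{713953}$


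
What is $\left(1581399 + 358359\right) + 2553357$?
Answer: $4493115$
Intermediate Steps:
$\left(1581399 + 358359\right) + 2553357 = 1939758 + 2553357 = 4493115$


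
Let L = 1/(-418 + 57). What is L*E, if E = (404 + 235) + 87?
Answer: -726/361 ≈ -2.0111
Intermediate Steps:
E = 726 (E = 639 + 87 = 726)
L = -1/361 (L = 1/(-361) = -1/361 ≈ -0.0027701)
L*E = -1/361*726 = -726/361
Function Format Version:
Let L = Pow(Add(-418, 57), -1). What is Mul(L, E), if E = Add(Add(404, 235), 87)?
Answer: Rational(-726, 361) ≈ -2.0111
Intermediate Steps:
E = 726 (E = Add(639, 87) = 726)
L = Rational(-1, 361) (L = Pow(-361, -1) = Rational(-1, 361) ≈ -0.0027701)
Mul(L, E) = Mul(Rational(-1, 361), 726) = Rational(-726, 361)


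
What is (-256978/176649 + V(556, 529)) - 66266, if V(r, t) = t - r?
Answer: -11710849135/176649 ≈ -66295.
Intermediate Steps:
(-256978/176649 + V(556, 529)) - 66266 = (-256978/176649 + (529 - 1*556)) - 66266 = (-256978*1/176649 + (529 - 556)) - 66266 = (-256978/176649 - 27) - 66266 = -5026501/176649 - 66266 = -11710849135/176649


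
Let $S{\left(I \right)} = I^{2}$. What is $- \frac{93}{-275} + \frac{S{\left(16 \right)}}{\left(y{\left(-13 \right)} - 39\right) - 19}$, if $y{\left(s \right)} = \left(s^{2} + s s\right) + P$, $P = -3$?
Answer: $\frac{96161}{76175} \approx 1.2624$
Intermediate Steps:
$y{\left(s \right)} = -3 + 2 s^{2}$ ($y{\left(s \right)} = \left(s^{2} + s s\right) - 3 = \left(s^{2} + s^{2}\right) - 3 = 2 s^{2} - 3 = -3 + 2 s^{2}$)
$- \frac{93}{-275} + \frac{S{\left(16 \right)}}{\left(y{\left(-13 \right)} - 39\right) - 19} = - \frac{93}{-275} + \frac{16^{2}}{\left(\left(-3 + 2 \left(-13\right)^{2}\right) - 39\right) - 19} = \left(-93\right) \left(- \frac{1}{275}\right) + \frac{256}{\left(\left(-3 + 2 \cdot 169\right) - 39\right) - 19} = \frac{93}{275} + \frac{256}{\left(\left(-3 + 338\right) - 39\right) - 19} = \frac{93}{275} + \frac{256}{\left(335 - 39\right) - 19} = \frac{93}{275} + \frac{256}{296 - 19} = \frac{93}{275} + \frac{256}{277} = \frac{96161}{76175}$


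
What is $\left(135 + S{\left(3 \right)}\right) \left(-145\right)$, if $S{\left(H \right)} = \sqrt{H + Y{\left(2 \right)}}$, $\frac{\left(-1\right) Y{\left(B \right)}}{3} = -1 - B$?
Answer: $-19575 - 290 \sqrt{3} \approx -20077.0$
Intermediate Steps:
$Y{\left(B \right)} = 3 + 3 B$ ($Y{\left(B \right)} = - 3 \left(-1 - B\right) = 3 + 3 B$)
$S{\left(H \right)} = \sqrt{9 + H}$ ($S{\left(H \right)} = \sqrt{H + \left(3 + 3 \cdot 2\right)} = \sqrt{H + \left(3 + 6\right)} = \sqrt{H + 9} = \sqrt{9 + H}$)
$\left(135 + S{\left(3 \right)}\right) \left(-145\right) = \left(135 + \sqrt{9 + 3}\right) \left(-145\right) = \left(135 + \sqrt{12}\right) \left(-145\right) = \left(135 + 2 \sqrt{3}\right) \left(-145\right) = -19575 - 290 \sqrt{3}$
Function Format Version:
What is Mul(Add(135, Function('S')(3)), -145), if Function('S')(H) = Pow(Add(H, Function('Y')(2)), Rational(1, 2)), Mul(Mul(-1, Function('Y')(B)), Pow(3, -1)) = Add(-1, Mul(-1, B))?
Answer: Add(-19575, Mul(-290, Pow(3, Rational(1, 2)))) ≈ -20077.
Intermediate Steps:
Function('Y')(B) = Add(3, Mul(3, B)) (Function('Y')(B) = Mul(-3, Add(-1, Mul(-1, B))) = Add(3, Mul(3, B)))
Function('S')(H) = Pow(Add(9, H), Rational(1, 2)) (Function('S')(H) = Pow(Add(H, Add(3, Mul(3, 2))), Rational(1, 2)) = Pow(Add(H, Add(3, 6)), Rational(1, 2)) = Pow(Add(H, 9), Rational(1, 2)) = Pow(Add(9, H), Rational(1, 2)))
Mul(Add(135, Function('S')(3)), -145) = Mul(Add(135, Pow(Add(9, 3), Rational(1, 2))), -145) = Mul(Add(135, Pow(12, Rational(1, 2))), -145) = Mul(Add(135, Mul(2, Pow(3, Rational(1, 2)))), -145) = Add(-19575, Mul(-290, Pow(3, Rational(1, 2))))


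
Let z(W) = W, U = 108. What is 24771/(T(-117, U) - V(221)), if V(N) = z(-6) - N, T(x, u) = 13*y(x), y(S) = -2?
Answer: 8257/67 ≈ 123.24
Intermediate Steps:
T(x, u) = -26 (T(x, u) = 13*(-2) = -26)
V(N) = -6 - N
24771/(T(-117, U) - V(221)) = 24771/(-26 - (-6 - 1*221)) = 24771/(-26 - (-6 - 221)) = 24771/(-26 - 1*(-227)) = 24771/(-26 + 227) = 24771/201 = 24771*(1/201) = 8257/67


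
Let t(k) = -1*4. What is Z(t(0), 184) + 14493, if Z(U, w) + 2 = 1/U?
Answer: 57963/4 ≈ 14491.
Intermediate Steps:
t(k) = -4
Z(U, w) = -2 + 1/U
Z(t(0), 184) + 14493 = (-2 + 1/(-4)) + 14493 = (-2 - 1/4) + 14493 = -9/4 + 14493 = 57963/4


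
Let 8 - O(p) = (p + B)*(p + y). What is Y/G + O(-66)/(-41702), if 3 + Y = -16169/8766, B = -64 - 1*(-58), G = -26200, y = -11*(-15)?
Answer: -818574226183/4788832489200 ≈ -0.17093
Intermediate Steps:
y = 165
B = -6 (B = -64 + 58 = -6)
Y = -42467/8766 (Y = -3 - 16169/8766 = -42467/8766 ≈ -4.8445)
O(p) = 8 - (-6 + p)*(165 + p) (O(p) = 8 - (p - 6)*(p + 165) = 8 - (-6 + p)*(165 + p))
Y/G + O(-66)/(-41702) = -42467/8766/(-26200) + (998 - 1*(-66)² - 159*(-66))/(-41702) = -42467/8766*(-1/26200) + (998 - 1*4356 + 10494)*(-1/41702) = 42467/229669200 + (998 - 4356 + 10494)*(-1/41702) = 42467/229669200 + 7136*(-1/41702) = 42467/229669200 - 3568/20851 = -818574226183/4788832489200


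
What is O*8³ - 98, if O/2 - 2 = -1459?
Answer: -1492066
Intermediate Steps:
O = -2914 (O = 4 + 2*(-1459) = 4 - 2918 = -2914)
O*8³ - 98 = -2914*8³ - 98 = -2914*512 - 98 = -1491968 - 98 = -1492066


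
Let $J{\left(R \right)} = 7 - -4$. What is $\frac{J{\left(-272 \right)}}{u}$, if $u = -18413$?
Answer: $- \frac{11}{18413} \approx -0.0005974$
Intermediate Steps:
$J{\left(R \right)} = 11$ ($J{\left(R \right)} = 7 + 4 = 11$)
$\frac{J{\left(-272 \right)}}{u} = \frac{11}{-18413} = 11 \left(- \frac{1}{18413}\right) = - \frac{11}{18413}$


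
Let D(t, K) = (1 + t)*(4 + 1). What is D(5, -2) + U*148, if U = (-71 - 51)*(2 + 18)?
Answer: -361090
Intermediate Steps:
D(t, K) = 5 + 5*t (D(t, K) = (1 + t)*5 = 5 + 5*t)
U = -2440 (U = -122*20 = -2440)
D(5, -2) + U*148 = (5 + 5*5) - 2440*148 = (5 + 25) - 361120 = 30 - 361120 = -361090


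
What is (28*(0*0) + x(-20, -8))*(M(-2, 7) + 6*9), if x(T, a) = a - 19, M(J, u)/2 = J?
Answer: -1350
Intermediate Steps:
M(J, u) = 2*J
x(T, a) = -19 + a
(28*(0*0) + x(-20, -8))*(M(-2, 7) + 6*9) = (28*(0*0) + (-19 - 8))*(2*(-2) + 6*9) = (28*0 - 27)*(-4 + 54) = (0 - 27)*50 = -27*50 = -1350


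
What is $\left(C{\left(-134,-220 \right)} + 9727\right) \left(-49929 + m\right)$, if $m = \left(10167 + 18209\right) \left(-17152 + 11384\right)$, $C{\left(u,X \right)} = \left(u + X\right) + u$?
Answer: $-1512633997583$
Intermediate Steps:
$C{\left(u,X \right)} = X + 2 u$ ($C{\left(u,X \right)} = \left(X + u\right) + u = X + 2 u$)
$m = -163672768$ ($m = 28376 \left(-5768\right) = -163672768$)
$\left(C{\left(-134,-220 \right)} + 9727\right) \left(-49929 + m\right) = \left(\left(-220 + 2 \left(-134\right)\right) + 9727\right) \left(-49929 - 163672768\right) = \left(\left(-220 - 268\right) + 9727\right) \left(-163722697\right) = \left(-488 + 9727\right) \left(-163722697\right) = 9239 \left(-163722697\right) = -1512633997583$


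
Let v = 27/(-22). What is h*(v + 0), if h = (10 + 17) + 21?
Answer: -648/11 ≈ -58.909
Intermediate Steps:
h = 48 (h = 27 + 21 = 48)
v = -27/22 (v = 27*(-1/22) = -27/22 ≈ -1.2273)
h*(v + 0) = 48*(-27/22 + 0) = 48*(-27/22) = -648/11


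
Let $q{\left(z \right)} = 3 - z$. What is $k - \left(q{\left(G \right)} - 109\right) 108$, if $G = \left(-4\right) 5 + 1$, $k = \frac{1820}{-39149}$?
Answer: $\frac{367842184}{39149} \approx 9396.0$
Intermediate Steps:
$k = - \frac{1820}{39149}$ ($k = 1820 \left(- \frac{1}{39149}\right) = - \frac{1820}{39149} \approx -0.046489$)
$G = -19$ ($G = -20 + 1 = -19$)
$k - \left(q{\left(G \right)} - 109\right) 108 = - \frac{1820}{39149} - \left(\left(3 - -19\right) - 109\right) 108 = - \frac{1820}{39149} - \left(\left(3 + 19\right) - 109\right) 108 = - \frac{1820}{39149} - \left(22 - 109\right) 108 = - \frac{1820}{39149} - \left(-87\right) 108 = - \frac{1820}{39149} - -9396 = - \frac{1820}{39149} + 9396 = \frac{367842184}{39149}$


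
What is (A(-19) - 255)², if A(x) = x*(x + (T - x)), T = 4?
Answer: 109561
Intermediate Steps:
A(x) = 4*x (A(x) = x*(x + (4 - x)) = x*4 = 4*x)
(A(-19) - 255)² = (4*(-19) - 255)² = (-76 - 255)² = (-331)² = 109561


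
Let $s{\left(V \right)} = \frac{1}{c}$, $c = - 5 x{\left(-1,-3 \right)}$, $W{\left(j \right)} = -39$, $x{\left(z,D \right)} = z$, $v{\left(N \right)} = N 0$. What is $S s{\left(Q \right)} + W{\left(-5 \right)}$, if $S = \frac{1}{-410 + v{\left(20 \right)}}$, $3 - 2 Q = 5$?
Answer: $- \frac{79951}{2050} \approx -39.0$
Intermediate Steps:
$v{\left(N \right)} = 0$
$Q = -1$ ($Q = \frac{3}{2} - \frac{5}{2} = -1$)
$S = - \frac{1}{410}$ ($S = \frac{1}{-410 + 0} = \frac{1}{-410} = - \frac{1}{410} \approx -0.002439$)
$c = 5$ ($c = \left(-5\right) \left(-1\right) = 5$)
$s{\left(V \right)} = \frac{1}{5}$
$S s{\left(Q \right)} + W{\left(-5 \right)} = \left(- \frac{1}{410}\right) \frac{1}{5} - 39 = - \frac{1}{2050} - 39 = - \frac{79951}{2050}$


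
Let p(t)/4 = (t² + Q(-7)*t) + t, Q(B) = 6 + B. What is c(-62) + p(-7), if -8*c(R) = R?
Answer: 815/4 ≈ 203.75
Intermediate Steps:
c(R) = -R/8
p(t) = 4*t² (p(t) = 4*((t² + (6 - 7)*t) + t) = 4*((t² - t) + t) = 4*t²)
c(-62) + p(-7) = -⅛*(-62) + 4*(-7)² = 31/4 + 4*49 = 31/4 + 196 = 815/4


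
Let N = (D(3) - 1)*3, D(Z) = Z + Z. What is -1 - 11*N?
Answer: -166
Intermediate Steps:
D(Z) = 2*Z
N = 15 (N = (2*3 - 1)*3 = (6 - 1)*3 = 5*3 = 15)
-1 - 11*N = -1 - 11*15 = -1 - 165 = -166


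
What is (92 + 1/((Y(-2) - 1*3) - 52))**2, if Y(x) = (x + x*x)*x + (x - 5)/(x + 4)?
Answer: 132204004/15625 ≈ 8461.1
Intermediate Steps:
Y(x) = x*(x + x**2) + (-5 + x)/(4 + x) (Y(x) = (x + x**2)*x + (-5 + x)/(4 + x) = x*(x + x**2) + (-5 + x)/(4 + x))
(92 + 1/((Y(-2) - 1*3) - 52))**2 = (92 + 1/(((-5 - 2 + (-2)**4 + 4*(-2)**2 + 5*(-2)**3)/(4 - 2) - 1*3) - 52))**2 = (92 + 1/(((-5 - 2 + 16 + 4*4 + 5*(-8))/2 - 3) - 52))**2 = (92 + 1/(((-5 - 2 + 16 + 16 - 40)/2 - 3) - 52))**2 = (92 + 1/(((1/2)*(-15) - 3) - 52))**2 = (92 + 1/((-15/2 - 3) - 52))**2 = (92 + 1/(-21/2 - 52))**2 = (92 + 1/(-125/2))**2 = (92 - 2/125)**2 = (11498/125)**2 = 132204004/15625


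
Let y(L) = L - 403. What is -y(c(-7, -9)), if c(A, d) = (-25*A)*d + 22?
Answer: 1956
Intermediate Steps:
c(A, d) = 22 - 25*A*d (c(A, d) = -25*A*d + 22 = 22 - 25*A*d)
y(L) = -403 + L
-y(c(-7, -9)) = -(-403 + (22 - 25*(-7)*(-9))) = -(-403 + (22 - 1575)) = -(-403 - 1553) = -1*(-1956) = 1956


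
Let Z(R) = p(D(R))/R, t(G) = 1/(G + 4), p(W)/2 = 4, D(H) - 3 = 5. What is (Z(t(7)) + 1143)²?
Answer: 1515361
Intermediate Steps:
D(H) = 8 (D(H) = 3 + 5 = 8)
p(W) = 8 (p(W) = 2*4 = 8)
t(G) = 1/(4 + G)
Z(R) = 8/R
(Z(t(7)) + 1143)² = (8/(1/(4 + 7)) + 1143)² = (8/(1/11) + 1143)² = (8*11 + 1143)² = (88 + 1143)² = 1231² = 1515361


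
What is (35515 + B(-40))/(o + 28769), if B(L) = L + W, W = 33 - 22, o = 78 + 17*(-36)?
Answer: 35486/28235 ≈ 1.2568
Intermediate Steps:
o = -534 (o = 78 - 612 = -534)
W = 11
B(L) = 11 + L (B(L) = L + 11 = 11 + L)
(35515 + B(-40))/(o + 28769) = (35515 + (11 - 40))/(-534 + 28769) = (35515 - 29)/28235 = 35486*(1/28235) = 35486/28235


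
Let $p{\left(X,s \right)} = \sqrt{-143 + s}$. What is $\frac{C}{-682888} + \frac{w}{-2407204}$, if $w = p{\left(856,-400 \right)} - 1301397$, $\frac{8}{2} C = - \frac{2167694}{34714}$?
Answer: $\frac{15425963864169799}{28532317036463264} - \frac{i \sqrt{543}}{2407204} \approx 0.54065 - 9.6803 \cdot 10^{-6} i$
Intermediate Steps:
$C = - \frac{1083847}{69428}$ ($C = \frac{\left(-2167694\right) \frac{1}{34714}}{4} = \frac{1}{4} \left(- \frac{1083847}{17357}\right) = - \frac{1083847}{69428} \approx -15.611$)
$w = -1301397 + i \sqrt{543}$ ($w = \sqrt{-143 - 400} - 1301397 = \sqrt{-543} - 1301397 = i \sqrt{543} - 1301397 = -1301397 + i \sqrt{543} \approx -1.3014 \cdot 10^{6} + 23.302 i$)
$\frac{C}{-682888} + \frac{w}{-2407204} = - \frac{1083847}{69428 \left(-682888\right)} + \frac{-1301397 + i \sqrt{543}}{-2407204} = \left(- \frac{1083847}{69428}\right) \left(- \frac{1}{682888}\right) + \left(-1301397 + i \sqrt{543}\right) \left(- \frac{1}{2407204}\right) = \frac{1083847}{47411548064} + \left(\frac{1301397}{2407204} - \frac{i \sqrt{543}}{2407204}\right) = \frac{15425963864169799}{28532317036463264} - \frac{i \sqrt{543}}{2407204}$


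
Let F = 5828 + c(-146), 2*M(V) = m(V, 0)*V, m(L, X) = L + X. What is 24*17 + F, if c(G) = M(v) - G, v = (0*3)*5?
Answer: 6382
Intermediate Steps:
v = 0 (v = 0*5 = 0)
M(V) = V**2/2 (M(V) = ((V + 0)*V)/2 = (V*V)/2 = V**2/2)
c(G) = -G (c(G) = (1/2)*0**2 - G = (1/2)*0 - G = 0 - G = -G)
F = 5974 (F = 5828 - 1*(-146) = 5828 + 146 = 5974)
24*17 + F = 24*17 + 5974 = 408 + 5974 = 6382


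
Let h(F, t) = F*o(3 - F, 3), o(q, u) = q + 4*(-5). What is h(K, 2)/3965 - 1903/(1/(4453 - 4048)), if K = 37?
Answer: -3055886973/3965 ≈ -7.7072e+5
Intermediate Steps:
o(q, u) = -20 + q (o(q, u) = q - 20 = -20 + q)
h(F, t) = F*(-17 - F) (h(F, t) = F*(-20 + (3 - F)) = F*(-17 - F))
h(K, 2)/3965 - 1903/(1/(4453 - 4048)) = -1*37*(17 + 37)/3965 - 1903/(1/(4453 - 4048)) = -1*37*54*(1/3965) - 1903/(1/405) = -1998*1/3965 - 1903/1/405 = -1998/3965 - 1903*405 = -1998/3965 - 770715 = -3055886973/3965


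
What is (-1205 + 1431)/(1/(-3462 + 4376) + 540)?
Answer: 206564/493561 ≈ 0.41852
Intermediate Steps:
(-1205 + 1431)/(1/(-3462 + 4376) + 540) = 226/(1/914 + 540) = 226/(493561/914) = 226*(914/493561) = 206564/493561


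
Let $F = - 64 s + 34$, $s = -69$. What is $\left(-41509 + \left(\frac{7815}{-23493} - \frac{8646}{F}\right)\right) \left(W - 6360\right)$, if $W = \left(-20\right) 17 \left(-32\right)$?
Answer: $- \frac{653855450742952}{3484795} \approx -1.8763 \cdot 10^{8}$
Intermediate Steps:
$W = 10880$ ($W = \left(-340\right) \left(-32\right) = 10880$)
$F = 4450$ ($F = \left(-64\right) \left(-69\right) + 34 = 4416 + 34 = 4450$)
$\left(-41509 + \left(\frac{7815}{-23493} - \frac{8646}{F}\right)\right) \left(W - 6360\right) = \left(-41509 + \left(\frac{7815}{-23493} - \frac{8646}{4450}\right)\right) \left(10880 - 6360\right) = \left(-41509 + \left(7815 \left(- \frac{1}{23493}\right) - \frac{4323}{2225}\right)\right) 4520 = \left(-41509 - \frac{39649538}{17423975}\right) 4520 = \left(- \frac{723291427813}{17423975}\right) 4520 = - \frac{653855450742952}{3484795}$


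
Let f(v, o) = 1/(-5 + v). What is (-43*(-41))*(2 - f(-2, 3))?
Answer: 26445/7 ≈ 3777.9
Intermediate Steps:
(-43*(-41))*(2 - f(-2, 3)) = (-43*(-41))*(2 - 1/(-5 - 2)) = 1763*(2 - 1/(-7)) = 1763*(2 - 1*(-⅐)) = 1763*(2 + ⅐) = 1763*(15/7) = 26445/7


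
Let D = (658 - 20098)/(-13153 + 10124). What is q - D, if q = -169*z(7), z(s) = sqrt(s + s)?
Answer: -19440/3029 - 169*sqrt(14) ≈ -638.76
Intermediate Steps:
z(s) = sqrt(2)*sqrt(s) (z(s) = sqrt(2*s) = sqrt(2)*sqrt(s))
D = 19440/3029 (D = -19440/(-3029) = -19440*(-1/3029) = 19440/3029 ≈ 6.4180)
q = -169*sqrt(14) (q = -169*sqrt(2)*sqrt(7) = -169*sqrt(14) ≈ -632.34)
q - D = -169*sqrt(14) - 1*19440/3029 = -169*sqrt(14) - 19440/3029 = -19440/3029 - 169*sqrt(14)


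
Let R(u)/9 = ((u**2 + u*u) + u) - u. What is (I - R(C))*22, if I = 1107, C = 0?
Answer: 24354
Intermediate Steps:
R(u) = 18*u**2 (R(u) = 9*(((u**2 + u*u) + u) - u) = 9*(((u**2 + u**2) + u) - u) = 9*((2*u**2 + u) - u) = 9*((u + 2*u**2) - u) = 9*(2*u**2) = 18*u**2)
(I - R(C))*22 = (1107 - 18*0**2)*22 = (1107 - 18*0)*22 = (1107 - 1*0)*22 = (1107 + 0)*22 = 1107*22 = 24354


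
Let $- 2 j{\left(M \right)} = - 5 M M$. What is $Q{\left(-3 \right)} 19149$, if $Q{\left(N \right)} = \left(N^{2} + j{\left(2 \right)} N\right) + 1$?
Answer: $-382980$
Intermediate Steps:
$j{\left(M \right)} = \frac{5 M^{2}}{2}$ ($j{\left(M \right)} = - \frac{- 5 M M}{2} = - \frac{\left(-5\right) M^{2}}{2} = \frac{5 M^{2}}{2}$)
$Q{\left(N \right)} = 1 + N^{2} + 10 N$ ($Q{\left(N \right)} = \left(N^{2} + \frac{5 \cdot 2^{2}}{2} N\right) + 1 = \left(N^{2} + \frac{5}{2} \cdot 4 N\right) + 1 = \left(N^{2} + 10 N\right) + 1 = 1 + N^{2} + 10 N$)
$Q{\left(-3 \right)} 19149 = \left(1 + \left(-3\right)^{2} + 10 \left(-3\right)\right) 19149 = \left(1 + 9 - 30\right) 19149 = \left(-20\right) 19149 = -382980$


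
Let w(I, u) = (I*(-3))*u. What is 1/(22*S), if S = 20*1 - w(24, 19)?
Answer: 1/30536 ≈ 3.2748e-5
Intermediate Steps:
w(I, u) = -3*I*u (w(I, u) = (-3*I)*u = -3*I*u)
S = 1388 (S = 20*1 - (-3)*24*19 = 20 - 1*(-1368) = 20 + 1368 = 1388)
1/(22*S) = 1/(22*1388) = 1/30536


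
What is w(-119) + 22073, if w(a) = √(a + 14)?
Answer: 22073 + I*√105 ≈ 22073.0 + 10.247*I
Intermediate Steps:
w(a) = √(14 + a)
w(-119) + 22073 = √(14 - 119) + 22073 = √(-105) + 22073 = I*√105 + 22073 = 22073 + I*√105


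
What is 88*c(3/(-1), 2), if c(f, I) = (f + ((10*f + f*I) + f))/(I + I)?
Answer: -924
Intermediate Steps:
c(f, I) = (12*f + I*f)/(2*I) (c(f, I) = (f + ((10*f + I*f) + f))/((2*I)) = (f + (11*f + I*f))*(1/(2*I)) = (12*f + I*f)*(1/(2*I)) = (12*f + I*f)/(2*I))
88*c(3/(-1), 2) = 88*((½)*(3/(-1))*(12 + 2)/2) = 88*((½)*(3*(-1))*(½)*14) = 88*((½)*(-3)*(½)*14) = 88*(-21/2) = -924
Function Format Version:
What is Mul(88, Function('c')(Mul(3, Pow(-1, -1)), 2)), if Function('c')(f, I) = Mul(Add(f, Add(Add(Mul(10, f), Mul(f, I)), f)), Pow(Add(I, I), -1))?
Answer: -924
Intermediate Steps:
Function('c')(f, I) = Mul(Rational(1, 2), Pow(I, -1), Add(Mul(12, f), Mul(I, f))) (Function('c')(f, I) = Mul(Add(f, Add(Add(Mul(10, f), Mul(I, f)), f)), Pow(Mul(2, I), -1)) = Mul(Add(f, Add(Mul(11, f), Mul(I, f))), Mul(Rational(1, 2), Pow(I, -1))) = Mul(Add(Mul(12, f), Mul(I, f)), Mul(Rational(1, 2), Pow(I, -1))) = Mul(Rational(1, 2), Pow(I, -1), Add(Mul(12, f), Mul(I, f))))
Mul(88, Function('c')(Mul(3, Pow(-1, -1)), 2)) = Mul(88, Mul(Rational(1, 2), Mul(3, Pow(-1, -1)), Pow(2, -1), Add(12, 2))) = Mul(88, Mul(Rational(1, 2), Mul(3, -1), Rational(1, 2), 14)) = Mul(88, Mul(Rational(1, 2), -3, Rational(1, 2), 14)) = Mul(88, Rational(-21, 2)) = -924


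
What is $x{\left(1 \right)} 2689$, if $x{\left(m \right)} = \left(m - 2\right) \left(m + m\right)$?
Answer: $-5378$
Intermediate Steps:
$x{\left(m \right)} = 2 m \left(-2 + m\right)$ ($x{\left(m \right)} = \left(-2 + m\right) 2 m = 2 m \left(-2 + m\right)$)
$x{\left(1 \right)} 2689 = 2 \cdot 1 \left(-2 + 1\right) 2689 = 2 \cdot 1 \left(-1\right) 2689 = \left(-2\right) 2689 = -5378$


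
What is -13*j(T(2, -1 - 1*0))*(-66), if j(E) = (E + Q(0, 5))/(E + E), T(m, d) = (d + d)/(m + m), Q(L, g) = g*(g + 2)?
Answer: -29601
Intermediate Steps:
Q(L, g) = g*(2 + g)
T(m, d) = d/m (T(m, d) = (2*d)/((2*m)) = (2*d)*(1/(2*m)) = d/m)
j(E) = (35 + E)/(2*E) (j(E) = (E + 5*(2 + 5))/(E + E) = (E + 5*7)/((2*E)) = (E + 35)*(1/(2*E)) = (35 + E)*(1/(2*E)) = (35 + E)/(2*E))
-13*j(T(2, -1 - 1*0))*(-66) = -13*(35 + (-1 - 1*0)/2)/(2*((-1 - 1*0)/2))*(-66) = -13*(35 + (-1 + 0)*(1/2))/(2*((-1 + 0)*(1/2)))*(-66) = -13*(35 - 1*1/2)/(2*((-1*1/2)))*(-66) = -13*(35 - 1/2)/(2*(-1/2))*(-66) = -13*(-2)*69/(2*2)*(-66) = -13*(-69/2)*(-66) = (897/2)*(-66) = -29601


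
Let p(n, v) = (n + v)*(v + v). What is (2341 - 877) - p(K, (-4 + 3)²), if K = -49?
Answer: 1560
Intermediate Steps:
p(n, v) = 2*v*(n + v) (p(n, v) = (n + v)*(2*v) = 2*v*(n + v))
(2341 - 877) - p(K, (-4 + 3)²) = (2341 - 877) - 2*(-4 + 3)²*(-49 + (-4 + 3)²) = 1464 - 2*(-1)²*(-49 + (-1)²) = 1464 - 2*(-49 + 1) = 1464 - 2*(-48) = 1464 - 1*(-96) = 1464 + 96 = 1560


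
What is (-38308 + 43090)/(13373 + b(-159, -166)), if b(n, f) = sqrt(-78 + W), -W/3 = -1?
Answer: 31974843/89418602 - 11955*I*sqrt(3)/89418602 ≈ 0.35759 - 0.00023157*I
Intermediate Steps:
W = 3 (W = -3*(-1) = 3)
b(n, f) = 5*I*sqrt(3) (b(n, f) = sqrt(-78 + 3) = sqrt(-75) = 5*I*sqrt(3))
(-38308 + 43090)/(13373 + b(-159, -166)) = (-38308 + 43090)/(13373 + 5*I*sqrt(3)) = 4782/(13373 + 5*I*sqrt(3))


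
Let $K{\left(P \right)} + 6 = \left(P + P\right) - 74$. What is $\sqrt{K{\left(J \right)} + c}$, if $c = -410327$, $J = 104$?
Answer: $i \sqrt{410199} \approx 640.47 i$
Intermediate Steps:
$K{\left(P \right)} = -80 + 2 P$ ($K{\left(P \right)} = -6 + \left(\left(P + P\right) - 74\right) = -6 + \left(2 P - 74\right) = -6 + \left(-74 + 2 P\right) = -80 + 2 P$)
$\sqrt{K{\left(J \right)} + c} = \sqrt{\left(-80 + 2 \cdot 104\right) - 410327} = \sqrt{\left(-80 + 208\right) - 410327} = \sqrt{128 - 410327} = \sqrt{-410199} = i \sqrt{410199}$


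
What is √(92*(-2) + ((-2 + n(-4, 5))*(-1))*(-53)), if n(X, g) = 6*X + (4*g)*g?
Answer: √3738 ≈ 61.139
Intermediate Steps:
n(X, g) = 4*g² + 6*X (n(X, g) = 6*X + 4*g² = 4*g² + 6*X)
√(92*(-2) + ((-2 + n(-4, 5))*(-1))*(-53)) = √(92*(-2) + ((-2 + (4*5² + 6*(-4)))*(-1))*(-53)) = √(-184 + ((-2 + (4*25 - 24))*(-1))*(-53)) = √(-184 + ((-2 + (100 - 24))*(-1))*(-53)) = √(-184 + ((-2 + 76)*(-1))*(-53)) = √(-184 + (74*(-1))*(-53)) = √(-184 - 74*(-53)) = √(-184 + 3922) = √3738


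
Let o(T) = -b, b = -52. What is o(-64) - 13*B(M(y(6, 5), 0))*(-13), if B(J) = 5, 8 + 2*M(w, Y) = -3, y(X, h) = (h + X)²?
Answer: 897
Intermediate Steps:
y(X, h) = (X + h)²
M(w, Y) = -11/2 (M(w, Y) = -4 + (½)*(-3) = -4 - 3/2 = -11/2)
o(T) = 52 (o(T) = -1*(-52) = 52)
o(-64) - 13*B(M(y(6, 5), 0))*(-13) = 52 - 13*5*(-13) = 52 - 65*(-13) = 52 - 1*(-845) = 52 + 845 = 897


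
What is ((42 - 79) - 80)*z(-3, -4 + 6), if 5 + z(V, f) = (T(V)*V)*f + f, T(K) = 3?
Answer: 2457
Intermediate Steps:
z(V, f) = -5 + f + 3*V*f (z(V, f) = -5 + ((3*V)*f + f) = -5 + (3*V*f + f) = -5 + (f + 3*V*f) = -5 + f + 3*V*f)
((42 - 79) - 80)*z(-3, -4 + 6) = ((42 - 79) - 80)*(-5 + (-4 + 6) + 3*(-3)*(-4 + 6)) = (-37 - 80)*(-5 + 2 + 3*(-3)*2) = -117*(-5 + 2 - 18) = -117*(-21) = 2457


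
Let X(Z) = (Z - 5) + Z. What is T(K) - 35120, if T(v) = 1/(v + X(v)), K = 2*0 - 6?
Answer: -807761/23 ≈ -35120.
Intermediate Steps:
X(Z) = -5 + 2*Z (X(Z) = (-5 + Z) + Z = -5 + 2*Z)
K = -6 (K = 0 - 6 = -6)
T(v) = 1/(-5 + 3*v) (T(v) = 1/(v + (-5 + 2*v)) = 1/(-5 + 3*v))
T(K) - 35120 = 1/(-5 + 3*(-6)) - 35120 = 1/(-5 - 18) - 35120 = 1/(-23) - 35120 = -1/23 - 35120 = -807761/23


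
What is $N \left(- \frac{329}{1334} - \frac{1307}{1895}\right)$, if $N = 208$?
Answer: $- \frac{246167272}{1263965} \approx -194.76$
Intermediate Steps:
$N \left(- \frac{329}{1334} - \frac{1307}{1895}\right) = 208 \left(- \frac{329}{1334} - \frac{1307}{1895}\right) = 208 \left(- \frac{2366993}{2527930}\right) = - \frac{246167272}{1263965}$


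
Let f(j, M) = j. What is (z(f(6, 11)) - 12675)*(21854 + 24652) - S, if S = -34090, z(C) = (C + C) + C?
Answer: -588592352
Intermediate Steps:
z(C) = 3*C (z(C) = 2*C + C = 3*C)
(z(f(6, 11)) - 12675)*(21854 + 24652) - S = (3*6 - 12675)*(21854 + 24652) - 1*(-34090) = (18 - 12675)*46506 + 34090 = -12657*46506 + 34090 = -588626442 + 34090 = -588592352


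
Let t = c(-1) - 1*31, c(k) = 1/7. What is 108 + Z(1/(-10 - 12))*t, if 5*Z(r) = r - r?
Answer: 108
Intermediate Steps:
c(k) = 1/7
Z(r) = 0 (Z(r) = (r - r)/5 = (1/5)*0 = 0)
t = -216/7 (t = 1/7 - 1*31 = 1/7 - 31 = -216/7 ≈ -30.857)
108 + Z(1/(-10 - 12))*t = 108 + 0*(-216/7) = 108 + 0 = 108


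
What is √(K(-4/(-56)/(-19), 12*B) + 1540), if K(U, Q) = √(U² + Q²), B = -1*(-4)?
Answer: √(108964240 + 1330*√6520873)/266 ≈ 39.850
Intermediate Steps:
B = 4
K(U, Q) = √(Q² + U²)
√(K(-4/(-56)/(-19), 12*B) + 1540) = √(√((12*4)² + (-4/(-56)/(-19))²) + 1540) = √(√(48² + (-4*(-1/56)*(-1/19))²) + 1540) = √(√(2304 + ((1/14)*(-1/19))²) + 1540) = √(√(2304 + (-1/266)²) + 1540) = √(√(2304 + 1/70756) + 1540) = √(√(163021825/70756) + 1540) = √(5*√6520873/266 + 1540) = √(1540 + 5*√6520873/266)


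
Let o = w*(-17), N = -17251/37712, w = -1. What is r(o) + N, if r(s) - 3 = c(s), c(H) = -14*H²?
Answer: -152486867/37712 ≈ -4043.5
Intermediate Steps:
N = -17251/37712 (N = -17251*1/37712 = -17251/37712 ≈ -0.45744)
o = 17 (o = -1*(-17) = 17)
r(s) = 3 - 14*s²
r(o) + N = (3 - 14*17²) - 17251/37712 = (3 - 14*289) - 17251/37712 = (3 - 4046) - 17251/37712 = -4043 - 17251/37712 = -152486867/37712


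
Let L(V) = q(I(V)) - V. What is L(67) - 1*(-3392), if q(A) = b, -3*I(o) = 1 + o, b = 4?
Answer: 3329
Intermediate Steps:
I(o) = -1/3 - o/3 (I(o) = -(1 + o)/3 = -1/3 - o/3)
q(A) = 4
L(V) = 4 - V
L(67) - 1*(-3392) = (4 - 1*67) - 1*(-3392) = (4 - 67) + 3392 = -63 + 3392 = 3329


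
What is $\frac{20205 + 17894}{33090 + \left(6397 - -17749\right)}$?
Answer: $\frac{38099}{57236} \approx 0.66565$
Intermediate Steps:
$\frac{20205 + 17894}{33090 + \left(6397 - -17749\right)} = \frac{38099}{33090 + \left(6397 + 17749\right)} = \frac{38099}{33090 + 24146} = \frac{38099}{57236}$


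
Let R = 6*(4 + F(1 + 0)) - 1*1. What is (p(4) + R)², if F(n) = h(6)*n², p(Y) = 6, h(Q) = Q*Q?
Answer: 60025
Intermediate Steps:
h(Q) = Q²
F(n) = 36*n² (F(n) = 6²*n² = 36*n²)
R = 239 (R = 6*(4 + 36*(1 + 0)²) - 1*1 = 6*(4 + 36*1²) - 1 = 6*(4 + 36*1) - 1 = 6*(4 + 36) - 1 = 6*40 - 1 = 240 - 1 = 239)
(p(4) + R)² = (6 + 239)² = 245² = 60025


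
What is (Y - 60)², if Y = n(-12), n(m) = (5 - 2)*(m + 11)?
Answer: 3969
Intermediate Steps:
n(m) = 33 + 3*m (n(m) = 3*(11 + m) = 33 + 3*m)
Y = -3 (Y = 33 + 3*(-12) = 33 - 36 = -3)
(Y - 60)² = (-3 - 60)² = (-63)² = 3969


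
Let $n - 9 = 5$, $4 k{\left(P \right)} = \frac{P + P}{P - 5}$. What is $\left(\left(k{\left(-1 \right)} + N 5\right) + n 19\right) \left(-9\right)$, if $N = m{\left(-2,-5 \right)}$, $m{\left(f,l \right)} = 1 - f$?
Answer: $- \frac{10119}{4} \approx -2529.8$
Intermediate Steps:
$k{\left(P \right)} = \frac{P}{2 \left(-5 + P\right)}$ ($k{\left(P \right)} = \frac{\left(P + P\right) \frac{1}{P - 5}}{4} = \frac{2 P \frac{1}{-5 + P}}{4} = \frac{P}{2 \left(-5 + P\right)}$)
$n = 14$ ($n = 9 + 5 = 14$)
$N = 3$ ($N = 1 - -2 = 1 + 2 = 3$)
$\left(\left(k{\left(-1 \right)} + N 5\right) + n 19\right) \left(-9\right) = \left(\left(\frac{1}{2} \left(-1\right) \frac{1}{-5 - 1} + 3 \cdot 5\right) + 14 \cdot 19\right) \left(-9\right) = \left(\left(\frac{1}{2} \left(-1\right) \frac{1}{-6} + 15\right) + 266\right) \left(-9\right) = \left(\left(\frac{1}{2} \left(-1\right) \left(- \frac{1}{6}\right) + 15\right) + 266\right) \left(-9\right) = \left(\left(\frac{1}{12} + 15\right) + 266\right) \left(-9\right) = \left(\frac{181}{12} + 266\right) \left(-9\right) = \frac{3373}{12} \left(-9\right) = - \frac{10119}{4}$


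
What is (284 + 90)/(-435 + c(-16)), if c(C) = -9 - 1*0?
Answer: -187/222 ≈ -0.84234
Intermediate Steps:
c(C) = -9 (c(C) = -9 + 0 = -9)
(284 + 90)/(-435 + c(-16)) = (284 + 90)/(-435 - 9) = 374/(-444) = 374*(-1/444) = -187/222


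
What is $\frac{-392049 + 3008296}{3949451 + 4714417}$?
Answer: $\frac{2616247}{8663868} \approx 0.30197$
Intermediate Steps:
$\frac{-392049 + 3008296}{3949451 + 4714417} = \frac{2616247}{8663868}$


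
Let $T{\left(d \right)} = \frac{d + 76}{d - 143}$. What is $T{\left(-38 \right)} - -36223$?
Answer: $\frac{6556325}{181} \approx 36223.0$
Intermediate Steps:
$T{\left(d \right)} = \frac{76 + d}{-143 + d}$
$T{\left(-38 \right)} - -36223 = \frac{76 - 38}{-143 - 38} - -36223 = \frac{1}{-181} \cdot 38 + 36223 = \left(- \frac{1}{181}\right) 38 + 36223 = - \frac{38}{181} + 36223 = \frac{6556325}{181}$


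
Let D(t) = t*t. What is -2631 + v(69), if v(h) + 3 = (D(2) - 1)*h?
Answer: -2427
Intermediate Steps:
D(t) = t²
v(h) = -3 + 3*h (v(h) = -3 + (2² - 1)*h = -3 + (4 - 1)*h = -3 + 3*h)
-2631 + v(69) = -2631 + (-3 + 3*69) = -2631 + (-3 + 207) = -2631 + 204 = -2427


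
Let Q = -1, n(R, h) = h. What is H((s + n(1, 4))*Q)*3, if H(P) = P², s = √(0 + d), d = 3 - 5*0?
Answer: 57 + 24*√3 ≈ 98.569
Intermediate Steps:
d = 3 (d = 3 + 0 = 3)
s = √3 (s = √(0 + 3) = √3 ≈ 1.7320)
H((s + n(1, 4))*Q)*3 = ((√3 + 4)*(-1))²*3 = ((4 + √3)*(-1))²*3 = (-4 - √3)²*3 = 3*(-4 - √3)²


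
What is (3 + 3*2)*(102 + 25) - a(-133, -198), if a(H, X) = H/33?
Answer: 37852/33 ≈ 1147.0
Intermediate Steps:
a(H, X) = H/33 (a(H, X) = H*(1/33) = H/33)
(3 + 3*2)*(102 + 25) - a(-133, -198) = (3 + 3*2)*(102 + 25) - (-133)/33 = (3 + 6)*127 - 1*(-133/33) = 9*127 + 133/33 = 1143 + 133/33 = 37852/33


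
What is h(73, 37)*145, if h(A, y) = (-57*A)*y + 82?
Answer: -22311875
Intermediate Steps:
h(A, y) = 82 - 57*A*y (h(A, y) = -57*A*y + 82 = 82 - 57*A*y)
h(73, 37)*145 = (82 - 57*73*37)*145 = (82 - 153957)*145 = -153875*145 = -22311875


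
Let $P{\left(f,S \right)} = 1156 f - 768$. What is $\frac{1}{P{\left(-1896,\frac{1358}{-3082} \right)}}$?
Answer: $- \frac{1}{2192544} \approx -4.5609 \cdot 10^{-7}$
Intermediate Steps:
$P{\left(f,S \right)} = -768 + 1156 f$
$\frac{1}{P{\left(-1896,\frac{1358}{-3082} \right)}} = \frac{1}{-768 + 1156 \left(-1896\right)} = \frac{1}{-768 - 2191776} = \frac{1}{-2192544} = - \frac{1}{2192544}$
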